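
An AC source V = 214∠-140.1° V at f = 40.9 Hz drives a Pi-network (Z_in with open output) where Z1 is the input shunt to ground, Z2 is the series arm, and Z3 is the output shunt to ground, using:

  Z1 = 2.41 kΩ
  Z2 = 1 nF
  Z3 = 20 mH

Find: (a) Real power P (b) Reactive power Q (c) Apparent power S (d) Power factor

Step 1 — Angular frequency: ω = 2π·f = 2π·40.9 = 257 rad/s.
Step 2 — Component impedances:
  Z1: Z = R = 2410 Ω
  Z2: Z = 1/(jωC) = -j/(ω·C) = 0 - j3.891e+06 Ω
  Z3: Z = jωL = j·257·0.02 = 0 + j5.14 Ω
Step 3 — With open output, the series arm Z2 and the output shunt Z3 appear in series to ground: Z2 + Z3 = 0 - j3.891e+06 Ω.
Step 4 — Parallel with input shunt Z1: Z_in = Z1 || (Z2 + Z3) = 2410 - j1.493 Ω = 2410∠-0.0° Ω.
Step 5 — Source phasor: V = 214∠-140.1° V = -164.2 - j137.3 V.
Step 6 — Current: I = V / Z = -0.06809 - j0.057 A = 0.0888∠-140.1° A.
Step 7 — Complex power: S = V·I* = 19 - j0.01177 VA.
Step 8 — Real power: P = Re(S) = 19 W.
Step 9 — Reactive power: Q = Im(S) = -0.01177 VAR.
Step 10 — Apparent power: |S| = 19 VA.
Step 11 — Power factor: PF = P/|S| = 1 (leading).

(a) P = 19 W  (b) Q = -0.01177 VAR  (c) S = 19 VA  (d) PF = 1 (leading)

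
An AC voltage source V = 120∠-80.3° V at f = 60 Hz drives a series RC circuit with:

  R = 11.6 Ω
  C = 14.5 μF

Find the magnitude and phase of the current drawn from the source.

Step 1 — Angular frequency: ω = 2π·f = 2π·60 = 377 rad/s.
Step 2 — Component impedances:
  R: Z = R = 11.6 Ω
  C: Z = 1/(jωC) = -j/(ω·C) = 0 - j182.9 Ω
Step 3 — Series combination: Z_total = R + C = 11.6 - j182.9 Ω = 183.3∠-86.4° Ω.
Step 4 — Source phasor: V = 120∠-80.3° V = 20.22 - j118.3 V.
Step 5 — Ohm's law: I = V / Z_total = (20.22 - j118.3) / (11.6 - j182.9) = 0.651 + j0.06924 A.
Step 6 — Convert to polar: |I| = 0.6546 A, ∠I = 6.1°.

I = 0.6546∠6.1° A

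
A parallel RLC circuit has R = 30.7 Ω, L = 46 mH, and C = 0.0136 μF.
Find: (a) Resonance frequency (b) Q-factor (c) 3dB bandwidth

Step 1 — Resonance: ω₀ = 1/√(LC) = 1/√(0.046·1.36e-08) = 3.998e+04 rad/s.
Step 2 — f₀ = ω₀/(2π) = 6363 Hz.
Step 3 — Parallel Q: Q = R/(ω₀L) = 30.7/(3.998e+04·0.046) = 0.01669.
Step 4 — Bandwidth: Δω = ω₀/Q = 2.395e+06 rad/s; BW = Δω/(2π) = 3.812e+05 Hz.

(a) f₀ = 6363 Hz  (b) Q = 0.01669  (c) BW = 3.812e+05 Hz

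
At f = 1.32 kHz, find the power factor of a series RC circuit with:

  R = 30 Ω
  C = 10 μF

Step 1 — Angular frequency: ω = 2π·f = 2π·1320 = 8294 rad/s.
Step 2 — Component impedances:
  R: Z = R = 30 Ω
  C: Z = 1/(jωC) = -j/(ω·C) = 0 - j12.06 Ω
Step 3 — Series combination: Z_total = R + C = 30 - j12.06 Ω = 32.33∠-21.9° Ω.
Step 4 — Power factor: PF = cos(φ) = Re(Z)/|Z| = 30/32.33 = 0.9279.
Step 5 — Type: Im(Z) = -12.06 ⇒ leading (phase φ = -21.9°).

PF = 0.9279 (leading, φ = -21.9°)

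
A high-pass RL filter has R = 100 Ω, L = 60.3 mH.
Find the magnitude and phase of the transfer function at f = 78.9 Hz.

Step 1 — Angular frequency: ω = 2π·78.9 = 495.7 rad/s.
Step 2 — Transfer function: H(jω) = jωL/(R + jωL).
Step 3 — Numerator jωL = j·29.89; denominator R + jωL = 100 + j29.89.
Step 4 — H = 0.08203 + j0.2744.
Step 5 — Magnitude: |H| = 0.2864 (-10.9 dB); phase: φ = 73.4°.

|H| = 0.2864 (-10.9 dB), φ = 73.4°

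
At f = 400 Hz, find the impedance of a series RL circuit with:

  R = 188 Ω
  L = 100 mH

Step 1 — Angular frequency: ω = 2π·f = 2π·400 = 2513 rad/s.
Step 2 — Component impedances:
  R: Z = R = 188 Ω
  L: Z = jωL = j·2513·0.1 = 0 + j251.3 Ω
Step 3 — Series combination: Z_total = R + L = 188 + j251.3 Ω = 313.9∠53.2° Ω.

Z = 188 + j251.3 Ω = 313.9∠53.2° Ω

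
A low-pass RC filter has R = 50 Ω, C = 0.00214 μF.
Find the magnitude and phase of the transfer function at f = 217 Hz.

Step 1 — Angular frequency: ω = 2π·217 = 1363 rad/s.
Step 2 — Transfer function: H(jω) = 1/(1 + jωRC).
Step 3 — Denominator: 1 + jωRC = 1 + j·1363·50·2.14e-09 = 1 + j0.0001459.
Step 4 — H = 1 - j0.0001459.
Step 5 — Magnitude: |H| = 1 (-0.0 dB); phase: φ = -0.0°.

|H| = 1 (-0.0 dB), φ = -0.0°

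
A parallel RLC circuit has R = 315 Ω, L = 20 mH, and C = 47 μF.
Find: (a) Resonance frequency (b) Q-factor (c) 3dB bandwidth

Step 1 — Resonance: ω₀ = 1/√(LC) = 1/√(0.02·4.7e-05) = 1031 rad/s.
Step 2 — f₀ = ω₀/(2π) = 164.2 Hz.
Step 3 — Parallel Q: Q = R/(ω₀L) = 315/(1031·0.02) = 15.27.
Step 4 — Bandwidth: Δω = ω₀/Q = 67.54 rad/s; BW = Δω/(2π) = 10.75 Hz.

(a) f₀ = 164.2 Hz  (b) Q = 15.27  (c) BW = 10.75 Hz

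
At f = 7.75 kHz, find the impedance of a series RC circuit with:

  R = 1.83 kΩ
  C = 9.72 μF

Step 1 — Angular frequency: ω = 2π·f = 2π·7750 = 4.869e+04 rad/s.
Step 2 — Component impedances:
  R: Z = R = 1830 Ω
  C: Z = 1/(jωC) = -j/(ω·C) = 0 - j2.113 Ω
Step 3 — Series combination: Z_total = R + C = 1830 - j2.113 Ω = 1830∠-0.1° Ω.

Z = 1830 - j2.113 Ω = 1830∠-0.1° Ω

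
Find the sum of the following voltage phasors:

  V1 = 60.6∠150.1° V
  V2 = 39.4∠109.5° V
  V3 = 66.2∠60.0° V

Step 1 — Convert each phasor to rectangular form:
  V1 = 60.6·(cos(150.1°) + j·sin(150.1°)) = -52.53 + j30.21 V
  V2 = 39.4·(cos(109.5°) + j·sin(109.5°)) = -13.15 + j37.14 V
  V3 = 66.2·(cos(60.0°) + j·sin(60.0°)) = 33.1 + j57.33 V
Step 2 — Sum components: V_total = -32.59 + j124.7 V.
Step 3 — Convert to polar: |V_total| = 128.9 V, ∠V_total = 104.6°.

V_total = 128.9∠104.6° V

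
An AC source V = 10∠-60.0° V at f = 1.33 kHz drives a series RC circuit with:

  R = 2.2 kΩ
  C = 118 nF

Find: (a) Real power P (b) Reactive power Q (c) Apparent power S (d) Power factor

Step 1 — Angular frequency: ω = 2π·f = 2π·1330 = 8357 rad/s.
Step 2 — Component impedances:
  R: Z = R = 2200 Ω
  C: Z = 1/(jωC) = -j/(ω·C) = 0 - j1014 Ω
Step 3 — Series combination: Z_total = R + C = 2200 - j1014 Ω = 2422∠-24.7° Ω.
Step 4 — Source phasor: V = 10∠-60.0° V = 5 - j8.66 V.
Step 5 — Current: I = V / Z = 0.003371 - j0.002383 A = 0.004128∠-35.3° A.
Step 6 — Complex power: S = V·I* = 0.03749 - j0.01728 VA.
Step 7 — Real power: P = Re(S) = 0.03749 W.
Step 8 — Reactive power: Q = Im(S) = -0.01728 VAR.
Step 9 — Apparent power: |S| = 0.04128 VA.
Step 10 — Power factor: PF = P/|S| = 0.9082 (leading).

(a) P = 0.03749 W  (b) Q = -0.01728 VAR  (c) S = 0.04128 VA  (d) PF = 0.9082 (leading)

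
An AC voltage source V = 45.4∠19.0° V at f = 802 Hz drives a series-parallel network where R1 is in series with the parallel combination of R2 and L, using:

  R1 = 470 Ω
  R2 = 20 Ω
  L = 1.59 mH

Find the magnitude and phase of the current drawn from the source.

Step 1 — Angular frequency: ω = 2π·f = 2π·802 = 5039 rad/s.
Step 2 — Component impedances:
  R1: Z = R = 470 Ω
  R2: Z = R = 20 Ω
  L: Z = jωL = j·5039·0.00159 = 0 + j8.012 Ω
Step 3 — Parallel branch: R2 || L = 1/(1/R2 + 1/L) = 2.766 + j6.904 Ω.
Step 4 — Series with R1: Z_total = R1 + (R2 || L) = 472.8 + j6.904 Ω = 472.8∠0.8° Ω.
Step 5 — Source phasor: V = 45.4∠19.0° V = 42.93 + j14.78 V.
Step 6 — Ohm's law: I = V / Z_total = (42.93 + j14.78) / (472.8 + j6.904) = 0.09124 + j0.02993 A.
Step 7 — Convert to polar: |I| = 0.09602 A, ∠I = 18.2°.

I = 0.09602∠18.2° A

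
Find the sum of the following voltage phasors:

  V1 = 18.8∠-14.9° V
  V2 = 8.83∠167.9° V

Step 1 — Convert each phasor to rectangular form:
  V1 = 18.8·(cos(-14.9°) + j·sin(-14.9°)) = 18.17 - j4.834 V
  V2 = 8.83·(cos(167.9°) + j·sin(167.9°)) = -8.634 + j1.851 V
Step 2 — Sum components: V_total = 9.534 - j2.983 V.
Step 3 — Convert to polar: |V_total| = 9.99 V, ∠V_total = -17.4°.

V_total = 9.99∠-17.4° V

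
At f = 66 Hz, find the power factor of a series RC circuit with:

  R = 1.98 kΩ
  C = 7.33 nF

Step 1 — Angular frequency: ω = 2π·f = 2π·66 = 414.7 rad/s.
Step 2 — Component impedances:
  R: Z = R = 1980 Ω
  C: Z = 1/(jωC) = -j/(ω·C) = 0 - j3.29e+05 Ω
Step 3 — Series combination: Z_total = R + C = 1980 - j3.29e+05 Ω = 3.29e+05∠-89.7° Ω.
Step 4 — Power factor: PF = cos(φ) = Re(Z)/|Z| = 1980/3.29e+05 = 0.006018.
Step 5 — Type: Im(Z) = -3.29e+05 ⇒ leading (phase φ = -89.7°).

PF = 0.006018 (leading, φ = -89.7°)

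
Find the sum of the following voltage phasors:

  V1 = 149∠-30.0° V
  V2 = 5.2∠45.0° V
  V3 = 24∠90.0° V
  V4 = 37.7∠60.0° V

Step 1 — Convert each phasor to rectangular form:
  V1 = 149·(cos(-30.0°) + j·sin(-30.0°)) = 129 - j74.5 V
  V2 = 5.2·(cos(45.0°) + j·sin(45.0°)) = 3.677 + j3.677 V
  V3 = 24·(cos(90.0°) + j·sin(90.0°)) = 0 + j24 V
  V4 = 37.7·(cos(60.0°) + j·sin(60.0°)) = 18.85 + j32.65 V
Step 2 — Sum components: V_total = 151.6 - j14.17 V.
Step 3 — Convert to polar: |V_total| = 152.2 V, ∠V_total = -5.3°.

V_total = 152.2∠-5.3° V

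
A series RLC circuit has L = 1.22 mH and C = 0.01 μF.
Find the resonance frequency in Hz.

Step 1 — Resonance condition Im(Z)=0 gives ω₀ = 1/√(LC).
Step 2 — ω₀ = 1/√(0.00122·1e-08) = 2.863e+05 rad/s.
Step 3 — f₀ = ω₀/(2π) = 4.557e+04 Hz.

f₀ = 4.557e+04 Hz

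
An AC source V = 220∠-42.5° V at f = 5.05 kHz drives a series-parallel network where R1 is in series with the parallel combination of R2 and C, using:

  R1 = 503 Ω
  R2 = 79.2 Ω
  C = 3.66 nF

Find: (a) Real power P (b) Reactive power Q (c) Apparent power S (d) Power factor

Step 1 — Angular frequency: ω = 2π·f = 2π·5050 = 3.173e+04 rad/s.
Step 2 — Component impedances:
  R1: Z = R = 503 Ω
  R2: Z = R = 79.2 Ω
  C: Z = 1/(jωC) = -j/(ω·C) = 0 - j8611 Ω
Step 3 — Parallel branch: R2 || C = 1/(1/R2 + 1/C) = 79.19 - j0.7284 Ω.
Step 4 — Series with R1: Z_total = R1 + (R2 || C) = 582.2 - j0.7284 Ω = 582.2∠-0.1° Ω.
Step 5 — Source phasor: V = 220∠-42.5° V = 162.2 - j148.6 V.
Step 6 — Current: I = V / Z = 0.2789 - j0.2549 A = 0.3779∠-42.4° A.
Step 7 — Complex power: S = V·I* = 83.13 - j0.104 VA.
Step 8 — Real power: P = Re(S) = 83.13 W.
Step 9 — Reactive power: Q = Im(S) = -0.104 VAR.
Step 10 — Apparent power: |S| = 83.13 VA.
Step 11 — Power factor: PF = P/|S| = 1 (leading).

(a) P = 83.13 W  (b) Q = -0.104 VAR  (c) S = 83.13 VA  (d) PF = 1 (leading)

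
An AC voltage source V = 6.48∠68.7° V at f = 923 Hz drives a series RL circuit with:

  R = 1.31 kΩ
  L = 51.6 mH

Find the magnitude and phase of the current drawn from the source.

Step 1 — Angular frequency: ω = 2π·f = 2π·923 = 5799 rad/s.
Step 2 — Component impedances:
  R: Z = R = 1310 Ω
  L: Z = jωL = j·5799·0.0516 = 0 + j299.2 Ω
Step 3 — Series combination: Z_total = R + L = 1310 + j299.2 Ω = 1344∠12.9° Ω.
Step 4 — Source phasor: V = 6.48∠68.7° V = 2.354 + j6.037 V.
Step 5 — Ohm's law: I = V / Z_total = (2.354 + j6.037) / (1310 + j299.2) = 0.002708 + j0.00399 A.
Step 6 — Convert to polar: |I| = 0.004822 A, ∠I = 55.8°.

I = 0.004822∠55.8° A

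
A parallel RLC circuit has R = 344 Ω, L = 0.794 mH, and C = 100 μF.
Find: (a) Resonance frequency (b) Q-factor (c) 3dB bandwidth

Step 1 — Resonance: ω₀ = 1/√(LC) = 1/√(0.000794·0.0001) = 3549 rad/s.
Step 2 — f₀ = ω₀/(2π) = 564.8 Hz.
Step 3 — Parallel Q: Q = R/(ω₀L) = 344/(3549·0.000794) = 122.1.
Step 4 — Bandwidth: Δω = ω₀/Q = 29.07 rad/s; BW = Δω/(2π) = 4.627 Hz.

(a) f₀ = 564.8 Hz  (b) Q = 122.1  (c) BW = 4.627 Hz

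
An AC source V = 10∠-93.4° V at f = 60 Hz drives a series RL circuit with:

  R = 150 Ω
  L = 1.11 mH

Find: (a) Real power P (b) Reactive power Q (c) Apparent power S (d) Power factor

Step 1 — Angular frequency: ω = 2π·f = 2π·60 = 377 rad/s.
Step 2 — Component impedances:
  R: Z = R = 150 Ω
  L: Z = jωL = j·377·0.00111 = 0 + j0.4185 Ω
Step 3 — Series combination: Z_total = R + L = 150 + j0.4185 Ω = 150∠0.2° Ω.
Step 4 — Source phasor: V = 10∠-93.4° V = -0.5931 - j9.982 V.
Step 5 — Current: I = V / Z = -0.004139 - j0.06654 A = 0.06667∠-93.6° A.
Step 6 — Complex power: S = V·I* = 0.6667 + j0.00186 VA.
Step 7 — Real power: P = Re(S) = 0.6667 W.
Step 8 — Reactive power: Q = Im(S) = 0.00186 VAR.
Step 9 — Apparent power: |S| = 0.6667 VA.
Step 10 — Power factor: PF = P/|S| = 1 (lagging).

(a) P = 0.6667 W  (b) Q = 0.00186 VAR  (c) S = 0.6667 VA  (d) PF = 1 (lagging)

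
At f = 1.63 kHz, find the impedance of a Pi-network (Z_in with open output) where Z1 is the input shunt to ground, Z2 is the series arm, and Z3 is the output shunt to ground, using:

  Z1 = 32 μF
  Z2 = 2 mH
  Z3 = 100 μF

Step 1 — Angular frequency: ω = 2π·f = 2π·1630 = 1.024e+04 rad/s.
Step 2 — Component impedances:
  Z1: Z = 1/(jωC) = -j/(ω·C) = 0 - j3.051 Ω
  Z2: Z = jωL = j·1.024e+04·0.002 = 0 + j20.48 Ω
  Z3: Z = 1/(jωC) = -j/(ω·C) = 0 - j0.9764 Ω
Step 3 — With open output, the series arm Z2 and the output shunt Z3 appear in series to ground: Z2 + Z3 = 0 + j19.51 Ω.
Step 4 — Parallel with input shunt Z1: Z_in = Z1 || (Z2 + Z3) = 0 - j3.617 Ω = 3.617∠-90.0° Ω.

Z = 0 - j3.617 Ω = 3.617∠-90.0° Ω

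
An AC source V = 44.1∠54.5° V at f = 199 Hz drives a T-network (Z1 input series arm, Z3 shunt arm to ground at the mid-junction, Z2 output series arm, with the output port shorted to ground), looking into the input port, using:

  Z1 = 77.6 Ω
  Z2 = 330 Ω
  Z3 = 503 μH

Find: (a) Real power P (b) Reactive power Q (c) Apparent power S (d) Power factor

Step 1 — Angular frequency: ω = 2π·f = 2π·199 = 1250 rad/s.
Step 2 — Component impedances:
  Z1: Z = R = 77.6 Ω
  Z2: Z = R = 330 Ω
  Z3: Z = jωL = j·1250·0.000503 = 0 + j0.6289 Ω
Step 3 — With the output port shorted to ground, the output series arm Z2 runs from the junction to ground; the shunt arm Z3 also runs from the junction to ground. They appear in parallel: Z3 || Z2 = 0.001199 + j0.6289 Ω.
Step 4 — Series with input arm Z1: Z_in = Z1 + (Z3 || Z2) = 77.6 + j0.6289 Ω = 77.6∠0.5° Ω.
Step 5 — Source phasor: V = 44.1∠54.5° V = 25.61 + j35.9 V.
Step 6 — Current: I = V / Z = 0.3337 + j0.4599 A = 0.5683∠54.0° A.
Step 7 — Complex power: S = V·I* = 25.06 + j0.2031 VA.
Step 8 — Real power: P = Re(S) = 25.06 W.
Step 9 — Reactive power: Q = Im(S) = 0.2031 VAR.
Step 10 — Apparent power: |S| = 25.06 VA.
Step 11 — Power factor: PF = P/|S| = 1 (lagging).

(a) P = 25.06 W  (b) Q = 0.2031 VAR  (c) S = 25.06 VA  (d) PF = 1 (lagging)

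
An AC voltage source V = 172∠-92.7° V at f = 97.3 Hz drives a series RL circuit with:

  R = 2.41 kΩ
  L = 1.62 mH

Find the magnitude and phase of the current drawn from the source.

Step 1 — Angular frequency: ω = 2π·f = 2π·97.3 = 611.4 rad/s.
Step 2 — Component impedances:
  R: Z = R = 2410 Ω
  L: Z = jωL = j·611.4·0.00162 = 0 + j0.9904 Ω
Step 3 — Series combination: Z_total = R + L = 2410 + j0.9904 Ω = 2410∠0.0° Ω.
Step 4 — Source phasor: V = 172∠-92.7° V = -8.102 - j171.8 V.
Step 5 — Ohm's law: I = V / Z_total = (-8.102 - j171.8) / (2410 + j0.9904) = -0.003391 - j0.07129 A.
Step 6 — Convert to polar: |I| = 0.07137 A, ∠I = -92.7°.

I = 0.07137∠-92.7° A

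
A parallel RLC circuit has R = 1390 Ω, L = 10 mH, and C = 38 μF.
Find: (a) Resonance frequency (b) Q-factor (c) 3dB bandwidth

Step 1 — Resonance: ω₀ = 1/√(LC) = 1/√(0.01·3.8e-05) = 1622 rad/s.
Step 2 — f₀ = ω₀/(2π) = 258.2 Hz.
Step 3 — Parallel Q: Q = R/(ω₀L) = 1390/(1622·0.01) = 85.69.
Step 4 — Bandwidth: Δω = ω₀/Q = 18.93 rad/s; BW = Δω/(2π) = 3.013 Hz.

(a) f₀ = 258.2 Hz  (b) Q = 85.69  (c) BW = 3.013 Hz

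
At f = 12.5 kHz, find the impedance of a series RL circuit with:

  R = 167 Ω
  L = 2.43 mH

Step 1 — Angular frequency: ω = 2π·f = 2π·1.25e+04 = 7.854e+04 rad/s.
Step 2 — Component impedances:
  R: Z = R = 167 Ω
  L: Z = jωL = j·7.854e+04·0.00243 = 0 + j190.9 Ω
Step 3 — Series combination: Z_total = R + L = 167 + j190.9 Ω = 253.6∠48.8° Ω.

Z = 167 + j190.9 Ω = 253.6∠48.8° Ω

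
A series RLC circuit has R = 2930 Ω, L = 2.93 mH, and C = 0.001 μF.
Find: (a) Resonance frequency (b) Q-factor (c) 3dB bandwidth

Step 1 — Resonance condition Im(Z)=0 gives ω₀ = 1/√(LC).
Step 2 — ω₀ = 1/√(0.00293·1e-09) = 5.842e+05 rad/s.
Step 3 — f₀ = ω₀/(2π) = 9.298e+04 Hz.
Step 4 — Series Q: Q = ω₀L/R = 5.842e+05·0.00293/2930 = 0.5842.
Step 5 — 3dB bandwidth: Δω = ω₀/Q = 1e+06 rad/s; BW = Δω/(2π) = 1.592e+05 Hz.

(a) f₀ = 9.298e+04 Hz  (b) Q = 0.5842  (c) BW = 1.592e+05 Hz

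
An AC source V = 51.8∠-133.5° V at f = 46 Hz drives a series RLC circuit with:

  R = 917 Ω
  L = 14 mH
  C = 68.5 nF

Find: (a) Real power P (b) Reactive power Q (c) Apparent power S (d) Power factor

Step 1 — Angular frequency: ω = 2π·f = 2π·46 = 289 rad/s.
Step 2 — Component impedances:
  R: Z = R = 917 Ω
  L: Z = jωL = j·289·0.014 = 0 + j4.046 Ω
  C: Z = 1/(jωC) = -j/(ω·C) = 0 - j5.051e+04 Ω
Step 3 — Series combination: Z_total = R + L + C = 917 - j5.051e+04 Ω = 5.051e+04∠-89.0° Ω.
Step 4 — Source phasor: V = 51.8∠-133.5° V = -35.66 - j37.57 V.
Step 5 — Current: I = V / Z = 0.0007309 - j0.0007193 A = 0.001025∠-44.5° A.
Step 6 — Complex power: S = V·I* = 0.0009643 - j0.05311 VA.
Step 7 — Real power: P = Re(S) = 0.0009643 W.
Step 8 — Reactive power: Q = Im(S) = -0.05311 VAR.
Step 9 — Apparent power: |S| = 0.05312 VA.
Step 10 — Power factor: PF = P/|S| = 0.01815 (leading).

(a) P = 0.0009643 W  (b) Q = -0.05311 VAR  (c) S = 0.05312 VA  (d) PF = 0.01815 (leading)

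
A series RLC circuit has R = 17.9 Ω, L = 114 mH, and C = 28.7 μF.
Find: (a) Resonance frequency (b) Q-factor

Step 1 — Resonance condition Im(Z)=0 gives ω₀ = 1/√(LC).
Step 2 — ω₀ = 1/√(0.114·2.87e-05) = 552.8 rad/s.
Step 3 — f₀ = ω₀/(2π) = 87.99 Hz.
Step 4 — Series Q: Q = ω₀L/R = 552.8·0.114/17.9 = 3.521.

(a) f₀ = 87.99 Hz  (b) Q = 3.521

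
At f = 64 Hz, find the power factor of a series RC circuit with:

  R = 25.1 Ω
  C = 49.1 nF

Step 1 — Angular frequency: ω = 2π·f = 2π·64 = 402.1 rad/s.
Step 2 — Component impedances:
  R: Z = R = 25.1 Ω
  C: Z = 1/(jωC) = -j/(ω·C) = 0 - j5.065e+04 Ω
Step 3 — Series combination: Z_total = R + C = 25.1 - j5.065e+04 Ω = 5.065e+04∠-90.0° Ω.
Step 4 — Power factor: PF = cos(φ) = Re(Z)/|Z| = 25.1/5.065e+04 = 0.0004956.
Step 5 — Type: Im(Z) = -5.065e+04 ⇒ leading (phase φ = -90.0°).

PF = 0.0004956 (leading, φ = -90.0°)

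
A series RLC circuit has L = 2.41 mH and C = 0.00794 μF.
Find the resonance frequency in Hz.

Step 1 — Resonance condition Im(Z)=0 gives ω₀ = 1/√(LC).
Step 2 — ω₀ = 1/√(0.00241·7.94e-09) = 2.286e+05 rad/s.
Step 3 — f₀ = ω₀/(2π) = 3.638e+04 Hz.

f₀ = 3.638e+04 Hz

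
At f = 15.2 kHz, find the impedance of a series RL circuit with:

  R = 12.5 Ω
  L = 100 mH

Step 1 — Angular frequency: ω = 2π·f = 2π·1.52e+04 = 9.55e+04 rad/s.
Step 2 — Component impedances:
  R: Z = R = 12.5 Ω
  L: Z = jωL = j·9.55e+04·0.1 = 0 + j9550 Ω
Step 3 — Series combination: Z_total = R + L = 12.5 + j9550 Ω = 9550∠89.9° Ω.

Z = 12.5 + j9550 Ω = 9550∠89.9° Ω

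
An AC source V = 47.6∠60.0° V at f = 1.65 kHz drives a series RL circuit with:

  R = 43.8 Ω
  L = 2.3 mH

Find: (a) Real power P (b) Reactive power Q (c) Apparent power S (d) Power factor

Step 1 — Angular frequency: ω = 2π·f = 2π·1650 = 1.037e+04 rad/s.
Step 2 — Component impedances:
  R: Z = R = 43.8 Ω
  L: Z = jωL = j·1.037e+04·0.0023 = 0 + j23.84 Ω
Step 3 — Series combination: Z_total = R + L = 43.8 + j23.84 Ω = 49.87∠28.6° Ω.
Step 4 — Source phasor: V = 47.6∠60.0° V = 23.8 + j41.22 V.
Step 5 — Current: I = V / Z = 0.8144 + j0.4978 A = 0.9545∠31.4° A.
Step 6 — Complex power: S = V·I* = 39.9 + j21.72 VA.
Step 7 — Real power: P = Re(S) = 39.9 W.
Step 8 — Reactive power: Q = Im(S) = 21.72 VAR.
Step 9 — Apparent power: |S| = 45.43 VA.
Step 10 — Power factor: PF = P/|S| = 0.8783 (lagging).

(a) P = 39.9 W  (b) Q = 21.72 VAR  (c) S = 45.43 VA  (d) PF = 0.8783 (lagging)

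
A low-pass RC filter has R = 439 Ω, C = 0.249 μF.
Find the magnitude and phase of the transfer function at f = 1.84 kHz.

Step 1 — Angular frequency: ω = 2π·1840 = 1.156e+04 rad/s.
Step 2 — Transfer function: H(jω) = 1/(1 + jωRC).
Step 3 — Denominator: 1 + jωRC = 1 + j·1.156e+04·439·2.49e-07 = 1 + j1.264.
Step 4 — H = 0.385 - j0.4866.
Step 5 — Magnitude: |H| = 0.6205 (-4.1 dB); phase: φ = -51.6°.

|H| = 0.6205 (-4.1 dB), φ = -51.6°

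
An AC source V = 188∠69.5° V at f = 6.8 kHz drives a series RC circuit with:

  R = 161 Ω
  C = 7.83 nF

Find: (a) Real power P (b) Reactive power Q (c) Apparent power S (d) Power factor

Step 1 — Angular frequency: ω = 2π·f = 2π·6800 = 4.273e+04 rad/s.
Step 2 — Component impedances:
  R: Z = R = 161 Ω
  C: Z = 1/(jωC) = -j/(ω·C) = 0 - j2989 Ω
Step 3 — Series combination: Z_total = R + C = 161 - j2989 Ω = 2993∠-86.9° Ω.
Step 4 — Source phasor: V = 188∠69.5° V = 65.84 + j176.1 V.
Step 5 — Current: I = V / Z = -0.05756 + j0.02513 A = 0.0628∠156.4° A.
Step 6 — Complex power: S = V·I* = 0.635 - j11.79 VA.
Step 7 — Real power: P = Re(S) = 0.635 W.
Step 8 — Reactive power: Q = Im(S) = -11.79 VAR.
Step 9 — Apparent power: |S| = 11.81 VA.
Step 10 — Power factor: PF = P/|S| = 0.05378 (leading).

(a) P = 0.635 W  (b) Q = -11.79 VAR  (c) S = 11.81 VA  (d) PF = 0.05378 (leading)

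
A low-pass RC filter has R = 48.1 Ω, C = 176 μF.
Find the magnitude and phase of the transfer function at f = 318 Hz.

Step 1 — Angular frequency: ω = 2π·318 = 1998 rad/s.
Step 2 — Transfer function: H(jω) = 1/(1 + jωRC).
Step 3 — Denominator: 1 + jωRC = 1 + j·1998·48.1·0.000176 = 1 + j16.91.
Step 4 — H = 0.003483 - j0.05891.
Step 5 — Magnitude: |H| = 0.05902 (-24.6 dB); phase: φ = -86.6°.

|H| = 0.05902 (-24.6 dB), φ = -86.6°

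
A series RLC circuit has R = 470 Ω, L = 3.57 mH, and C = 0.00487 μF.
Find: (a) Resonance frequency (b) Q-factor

Step 1 — Resonance condition Im(Z)=0 gives ω₀ = 1/√(LC).
Step 2 — ω₀ = 1/√(0.00357·4.87e-09) = 2.398e+05 rad/s.
Step 3 — f₀ = ω₀/(2π) = 3.817e+04 Hz.
Step 4 — Series Q: Q = ω₀L/R = 2.398e+05·0.00357/470 = 1.822.

(a) f₀ = 3.817e+04 Hz  (b) Q = 1.822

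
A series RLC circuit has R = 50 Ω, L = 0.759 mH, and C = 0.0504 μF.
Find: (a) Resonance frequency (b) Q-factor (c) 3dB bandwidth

Step 1 — Resonance: ω₀ = 1/√(LC) = 1/√(0.000759·5.04e-08) = 1.617e+05 rad/s.
Step 2 — f₀ = ω₀/(2π) = 2.573e+04 Hz.
Step 3 — Series Q: Q = ω₀L/R = 1.617e+05·0.000759/50 = 2.454.
Step 4 — Bandwidth: Δω = ω₀/Q = 6.588e+04 rad/s; BW = Δω/(2π) = 1.048e+04 Hz.

(a) f₀ = 2.573e+04 Hz  (b) Q = 2.454  (c) BW = 1.048e+04 Hz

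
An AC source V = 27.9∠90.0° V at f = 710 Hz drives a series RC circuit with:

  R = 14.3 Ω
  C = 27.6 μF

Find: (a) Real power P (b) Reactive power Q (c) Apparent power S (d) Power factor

Step 1 — Angular frequency: ω = 2π·f = 2π·710 = 4461 rad/s.
Step 2 — Component impedances:
  R: Z = R = 14.3 Ω
  C: Z = 1/(jωC) = -j/(ω·C) = 0 - j8.122 Ω
Step 3 — Series combination: Z_total = R + C = 14.3 - j8.122 Ω = 16.45∠-29.6° Ω.
Step 4 — Source phasor: V = 27.9∠90.0° V = 0 + j27.9 V.
Step 5 — Current: I = V / Z = -0.8378 + j1.475 A = 1.697∠119.6° A.
Step 6 — Complex power: S = V·I* = 41.16 - j23.38 VA.
Step 7 — Real power: P = Re(S) = 41.16 W.
Step 8 — Reactive power: Q = Im(S) = -23.38 VAR.
Step 9 — Apparent power: |S| = 47.33 VA.
Step 10 — Power factor: PF = P/|S| = 0.8695 (leading).

(a) P = 41.16 W  (b) Q = -23.38 VAR  (c) S = 47.33 VA  (d) PF = 0.8695 (leading)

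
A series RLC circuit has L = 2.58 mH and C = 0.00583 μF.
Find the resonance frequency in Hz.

Step 1 — Resonance condition Im(Z)=0 gives ω₀ = 1/√(LC).
Step 2 — ω₀ = 1/√(0.00258·5.83e-09) = 2.578e+05 rad/s.
Step 3 — f₀ = ω₀/(2π) = 4.104e+04 Hz.

f₀ = 4.104e+04 Hz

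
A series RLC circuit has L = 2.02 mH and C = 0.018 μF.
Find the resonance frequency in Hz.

Step 1 — Resonance condition Im(Z)=0 gives ω₀ = 1/√(LC).
Step 2 — ω₀ = 1/√(0.00202·1.8e-08) = 1.658e+05 rad/s.
Step 3 — f₀ = ω₀/(2π) = 2.639e+04 Hz.

f₀ = 2.639e+04 Hz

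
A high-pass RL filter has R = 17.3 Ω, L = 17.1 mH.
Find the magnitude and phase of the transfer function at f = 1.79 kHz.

Step 1 — Angular frequency: ω = 2π·1790 = 1.125e+04 rad/s.
Step 2 — Transfer function: H(jω) = jωL/(R + jωL).
Step 3 — Numerator jωL = j·192.3; denominator R + jωL = 17.3 + j192.3.
Step 4 — H = 0.992 + j0.08923.
Step 5 — Magnitude: |H| = 0.996 (-0.0 dB); phase: φ = 5.1°.

|H| = 0.996 (-0.0 dB), φ = 5.1°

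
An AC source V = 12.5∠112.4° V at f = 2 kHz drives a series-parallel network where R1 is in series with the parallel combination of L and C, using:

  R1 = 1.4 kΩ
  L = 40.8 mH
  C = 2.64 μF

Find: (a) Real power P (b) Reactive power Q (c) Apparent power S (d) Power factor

Step 1 — Angular frequency: ω = 2π·f = 2π·2000 = 1.257e+04 rad/s.
Step 2 — Component impedances:
  R1: Z = R = 1400 Ω
  L: Z = jωL = j·1.257e+04·0.0408 = 0 + j512.7 Ω
  C: Z = 1/(jωC) = -j/(ω·C) = 0 - j30.14 Ω
Step 3 — Parallel branch: L || C = 1/(1/L + 1/C) = 0 - j32.03 Ω.
Step 4 — Series with R1: Z_total = R1 + (L || C) = 1400 - j32.03 Ω = 1400∠-1.3° Ω.
Step 5 — Source phasor: V = 12.5∠112.4° V = -4.763 + j11.56 V.
Step 6 — Current: I = V / Z = -0.003589 + j0.008173 A = 0.008926∠113.7° A.
Step 7 — Complex power: S = V·I* = 0.1115 - j0.002552 VA.
Step 8 — Real power: P = Re(S) = 0.1115 W.
Step 9 — Reactive power: Q = Im(S) = -0.002552 VAR.
Step 10 — Apparent power: |S| = 0.1116 VA.
Step 11 — Power factor: PF = P/|S| = 0.9997 (leading).

(a) P = 0.1115 W  (b) Q = -0.002552 VAR  (c) S = 0.1116 VA  (d) PF = 0.9997 (leading)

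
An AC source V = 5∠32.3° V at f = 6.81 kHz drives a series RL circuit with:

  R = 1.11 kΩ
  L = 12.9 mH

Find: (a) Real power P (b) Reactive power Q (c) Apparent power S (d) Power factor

Step 1 — Angular frequency: ω = 2π·f = 2π·6810 = 4.279e+04 rad/s.
Step 2 — Component impedances:
  R: Z = R = 1110 Ω
  L: Z = jωL = j·4.279e+04·0.0129 = 0 + j552 Ω
Step 3 — Series combination: Z_total = R + L = 1110 + j552 Ω = 1240∠26.4° Ω.
Step 4 — Source phasor: V = 5∠32.3° V = 4.226 + j2.672 V.
Step 5 — Current: I = V / Z = 0.004012 + j0.0004118 A = 0.004033∠5.9° A.
Step 6 — Complex power: S = V·I* = 0.01806 + j0.008979 VA.
Step 7 — Real power: P = Re(S) = 0.01806 W.
Step 8 — Reactive power: Q = Im(S) = 0.008979 VAR.
Step 9 — Apparent power: |S| = 0.02017 VA.
Step 10 — Power factor: PF = P/|S| = 0.8954 (lagging).

(a) P = 0.01806 W  (b) Q = 0.008979 VAR  (c) S = 0.02017 VA  (d) PF = 0.8954 (lagging)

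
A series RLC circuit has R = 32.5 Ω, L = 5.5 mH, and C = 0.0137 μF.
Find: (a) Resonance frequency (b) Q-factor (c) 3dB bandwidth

Step 1 — Resonance condition Im(Z)=0 gives ω₀ = 1/√(LC).
Step 2 — ω₀ = 1/√(0.0055·1.37e-08) = 1.152e+05 rad/s.
Step 3 — f₀ = ω₀/(2π) = 1.833e+04 Hz.
Step 4 — Series Q: Q = ω₀L/R = 1.152e+05·0.0055/32.5 = 19.5.
Step 5 — 3dB bandwidth: Δω = ω₀/Q = 5909 rad/s; BW = Δω/(2π) = 940.5 Hz.

(a) f₀ = 1.833e+04 Hz  (b) Q = 19.5  (c) BW = 940.5 Hz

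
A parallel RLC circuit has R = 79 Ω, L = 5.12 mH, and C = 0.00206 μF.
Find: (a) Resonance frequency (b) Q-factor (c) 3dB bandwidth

Step 1 — Resonance: ω₀ = 1/√(LC) = 1/√(0.00512·2.06e-09) = 3.079e+05 rad/s.
Step 2 — f₀ = ω₀/(2π) = 4.901e+04 Hz.
Step 3 — Parallel Q: Q = R/(ω₀L) = 79/(3.079e+05·0.00512) = 0.05011.
Step 4 — Bandwidth: Δω = ω₀/Q = 6.145e+06 rad/s; BW = Δω/(2π) = 9.78e+05 Hz.

(a) f₀ = 4.901e+04 Hz  (b) Q = 0.05011  (c) BW = 9.78e+05 Hz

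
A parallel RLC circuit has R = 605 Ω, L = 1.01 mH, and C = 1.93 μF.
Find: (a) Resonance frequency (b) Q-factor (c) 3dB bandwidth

Step 1 — Resonance: ω₀ = 1/√(LC) = 1/√(0.00101·1.93e-06) = 2.265e+04 rad/s.
Step 2 — f₀ = ω₀/(2π) = 3605 Hz.
Step 3 — Parallel Q: Q = R/(ω₀L) = 605/(2.265e+04·0.00101) = 26.45.
Step 4 — Bandwidth: Δω = ω₀/Q = 856.4 rad/s; BW = Δω/(2π) = 136.3 Hz.

(a) f₀ = 3605 Hz  (b) Q = 26.45  (c) BW = 136.3 Hz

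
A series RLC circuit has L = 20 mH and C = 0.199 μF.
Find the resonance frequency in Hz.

Step 1 — Resonance condition Im(Z)=0 gives ω₀ = 1/√(LC).
Step 2 — ω₀ = 1/√(0.02·1.99e-07) = 1.585e+04 rad/s.
Step 3 — f₀ = ω₀/(2π) = 2523 Hz.

f₀ = 2523 Hz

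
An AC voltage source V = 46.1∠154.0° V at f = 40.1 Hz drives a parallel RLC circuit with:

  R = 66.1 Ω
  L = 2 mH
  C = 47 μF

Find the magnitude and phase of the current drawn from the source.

Step 1 — Angular frequency: ω = 2π·f = 2π·40.1 = 252 rad/s.
Step 2 — Component impedances:
  R: Z = R = 66.1 Ω
  L: Z = jωL = j·252·0.002 = 0 + j0.5039 Ω
  C: Z = 1/(jωC) = -j/(ω·C) = 0 - j84.45 Ω
Step 3 — Parallel combination: 1/Z_total = 1/R + 1/L + 1/C; Z_total = 0.003888 + j0.5069 Ω = 0.5069∠89.6° Ω.
Step 4 — Source phasor: V = 46.1∠154.0° V = -41.43 + j20.21 V.
Step 5 — Ohm's law: I = V / Z_total = (-41.43 + j20.21) / (0.003888 + j0.5069) = 39.24 + j82.04 A.
Step 6 — Convert to polar: |I| = 90.94 A, ∠I = 64.4°.

I = 90.94∠64.4° A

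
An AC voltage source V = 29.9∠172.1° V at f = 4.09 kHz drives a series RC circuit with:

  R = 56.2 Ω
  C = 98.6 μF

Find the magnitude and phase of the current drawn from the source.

Step 1 — Angular frequency: ω = 2π·f = 2π·4090 = 2.57e+04 rad/s.
Step 2 — Component impedances:
  R: Z = R = 56.2 Ω
  C: Z = 1/(jωC) = -j/(ω·C) = 0 - j0.3947 Ω
Step 3 — Series combination: Z_total = R + C = 56.2 - j0.3947 Ω = 56.2∠-0.4° Ω.
Step 4 — Source phasor: V = 29.9∠172.1° V = -29.62 + j4.11 V.
Step 5 — Ohm's law: I = V / Z_total = (-29.62 + j4.11) / (56.2 - j0.3947) = -0.5275 + j0.06942 A.
Step 6 — Convert to polar: |I| = 0.532 A, ∠I = 172.5°.

I = 0.532∠172.5° A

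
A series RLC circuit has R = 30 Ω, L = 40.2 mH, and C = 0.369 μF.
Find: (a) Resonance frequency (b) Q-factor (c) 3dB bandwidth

Step 1 — Resonance condition Im(Z)=0 gives ω₀ = 1/√(LC).
Step 2 — ω₀ = 1/√(0.0402·3.69e-07) = 8211 rad/s.
Step 3 — f₀ = ω₀/(2π) = 1307 Hz.
Step 4 — Series Q: Q = ω₀L/R = 8211·0.0402/30 = 11.
Step 5 — 3dB bandwidth: Δω = ω₀/Q = 746.3 rad/s; BW = Δω/(2π) = 118.8 Hz.

(a) f₀ = 1307 Hz  (b) Q = 11  (c) BW = 118.8 Hz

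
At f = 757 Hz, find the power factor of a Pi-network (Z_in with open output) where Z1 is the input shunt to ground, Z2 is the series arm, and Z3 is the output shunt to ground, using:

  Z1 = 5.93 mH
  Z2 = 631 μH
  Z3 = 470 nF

Step 1 — Angular frequency: ω = 2π·f = 2π·757 = 4756 rad/s.
Step 2 — Component impedances:
  Z1: Z = jωL = j·4756·0.00593 = 0 + j28.21 Ω
  Z2: Z = jωL = j·4756·0.000631 = 0 + j3.001 Ω
  Z3: Z = 1/(jωC) = -j/(ω·C) = 0 - j447.3 Ω
Step 3 — With open output, the series arm Z2 and the output shunt Z3 appear in series to ground: Z2 + Z3 = 0 - j444.3 Ω.
Step 4 — Parallel with input shunt Z1: Z_in = Z1 || (Z2 + Z3) = 0 + j30.12 Ω = 30.12∠90.0° Ω.
Step 5 — Power factor: PF = cos(φ) = Re(Z)/|Z| = -0/30.12 = -0.
Step 6 — Type: Im(Z) = 30.12 ⇒ lagging (phase φ = 90.0°).

PF = -0 (lagging, φ = 90.0°)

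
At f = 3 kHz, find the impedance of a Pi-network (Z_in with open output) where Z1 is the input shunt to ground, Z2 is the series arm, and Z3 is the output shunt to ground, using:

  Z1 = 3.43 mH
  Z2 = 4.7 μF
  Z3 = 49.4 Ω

Step 1 — Angular frequency: ω = 2π·f = 2π·3000 = 1.885e+04 rad/s.
Step 2 — Component impedances:
  Z1: Z = jωL = j·1.885e+04·0.00343 = 0 + j64.65 Ω
  Z2: Z = 1/(jωC) = -j/(ω·C) = 0 - j11.29 Ω
  Z3: Z = R = 49.4 Ω
Step 3 — With open output, the series arm Z2 and the output shunt Z3 appear in series to ground: Z2 + Z3 = 49.4 - j11.29 Ω.
Step 4 — Parallel with input shunt Z1: Z_in = Z1 || (Z2 + Z3) = 39.05 + j22.47 Ω = 45.05∠29.9° Ω.

Z = 39.05 + j22.47 Ω = 45.05∠29.9° Ω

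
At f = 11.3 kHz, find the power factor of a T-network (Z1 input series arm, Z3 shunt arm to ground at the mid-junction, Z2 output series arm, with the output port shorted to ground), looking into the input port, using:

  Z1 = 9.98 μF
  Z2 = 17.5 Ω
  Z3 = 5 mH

Step 1 — Angular frequency: ω = 2π·f = 2π·1.13e+04 = 7.1e+04 rad/s.
Step 2 — Component impedances:
  Z1: Z = 1/(jωC) = -j/(ω·C) = 0 - j1.411 Ω
  Z2: Z = R = 17.5 Ω
  Z3: Z = jωL = j·7.1e+04·0.005 = 0 + j355 Ω
Step 3 — With the output port shorted to ground, the output series arm Z2 runs from the junction to ground; the shunt arm Z3 also runs from the junction to ground. They appear in parallel: Z3 || Z2 = 17.46 + j0.8606 Ω.
Step 4 — Series with input arm Z1: Z_in = Z1 + (Z3 || Z2) = 17.46 - j0.5507 Ω = 17.47∠-1.8° Ω.
Step 5 — Power factor: PF = cos(φ) = Re(Z)/|Z| = 17.458/17.466 = 0.9995.
Step 6 — Type: Im(Z) = -0.5507 ⇒ leading (phase φ = -1.8°).

PF = 0.9995 (leading, φ = -1.8°)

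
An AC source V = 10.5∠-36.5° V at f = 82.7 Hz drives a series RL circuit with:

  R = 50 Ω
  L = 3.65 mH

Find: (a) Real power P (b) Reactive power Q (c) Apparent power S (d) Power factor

Step 1 — Angular frequency: ω = 2π·f = 2π·82.7 = 519.6 rad/s.
Step 2 — Component impedances:
  R: Z = R = 50 Ω
  L: Z = jωL = j·519.6·0.00365 = 0 + j1.897 Ω
Step 3 — Series combination: Z_total = R + L = 50 + j1.897 Ω = 50.04∠2.2° Ω.
Step 4 — Source phasor: V = 10.5∠-36.5° V = 8.44 - j6.246 V.
Step 5 — Current: I = V / Z = 0.1638 - j0.1311 A = 0.2098∠-38.7° A.
Step 6 — Complex power: S = V·I* = 2.202 + j0.08352 VA.
Step 7 — Real power: P = Re(S) = 2.202 W.
Step 8 — Reactive power: Q = Im(S) = 0.08352 VAR.
Step 9 — Apparent power: |S| = 2.203 VA.
Step 10 — Power factor: PF = P/|S| = 0.9993 (lagging).

(a) P = 2.202 W  (b) Q = 0.08352 VAR  (c) S = 2.203 VA  (d) PF = 0.9993 (lagging)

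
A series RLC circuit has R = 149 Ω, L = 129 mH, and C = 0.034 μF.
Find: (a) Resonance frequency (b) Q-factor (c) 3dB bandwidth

Step 1 — Resonance: ω₀ = 1/√(LC) = 1/√(0.129·3.4e-08) = 1.51e+04 rad/s.
Step 2 — f₀ = ω₀/(2π) = 2403 Hz.
Step 3 — Series Q: Q = ω₀L/R = 1.51e+04·0.129/149 = 13.07.
Step 4 — Bandwidth: Δω = ω₀/Q = 1155 rad/s; BW = Δω/(2π) = 183.8 Hz.

(a) f₀ = 2403 Hz  (b) Q = 13.07  (c) BW = 183.8 Hz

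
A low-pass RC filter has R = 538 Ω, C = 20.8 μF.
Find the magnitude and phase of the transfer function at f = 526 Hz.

Step 1 — Angular frequency: ω = 2π·526 = 3305 rad/s.
Step 2 — Transfer function: H(jω) = 1/(1 + jωRC).
Step 3 — Denominator: 1 + jωRC = 1 + j·3305·538·2.08e-05 = 1 + j36.98.
Step 4 — H = 0.0007306 - j0.02702.
Step 5 — Magnitude: |H| = 0.02703 (-31.4 dB); phase: φ = -88.5°.

|H| = 0.02703 (-31.4 dB), φ = -88.5°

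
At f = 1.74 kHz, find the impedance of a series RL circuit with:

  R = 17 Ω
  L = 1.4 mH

Step 1 — Angular frequency: ω = 2π·f = 2π·1740 = 1.093e+04 rad/s.
Step 2 — Component impedances:
  R: Z = R = 17 Ω
  L: Z = jωL = j·1.093e+04·0.0014 = 0 + j15.31 Ω
Step 3 — Series combination: Z_total = R + L = 17 + j15.31 Ω = 22.88∠42.0° Ω.

Z = 17 + j15.31 Ω = 22.88∠42.0° Ω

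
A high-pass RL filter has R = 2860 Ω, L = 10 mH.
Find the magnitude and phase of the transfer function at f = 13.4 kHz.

Step 1 — Angular frequency: ω = 2π·1.34e+04 = 8.419e+04 rad/s.
Step 2 — Transfer function: H(jω) = jωL/(R + jωL).
Step 3 — Numerator jωL = j·841.9; denominator R + jωL = 2860 + j841.9.
Step 4 — H = 0.07975 + j0.2709.
Step 5 — Magnitude: |H| = 0.2824 (-11.0 dB); phase: φ = 73.6°.

|H| = 0.2824 (-11.0 dB), φ = 73.6°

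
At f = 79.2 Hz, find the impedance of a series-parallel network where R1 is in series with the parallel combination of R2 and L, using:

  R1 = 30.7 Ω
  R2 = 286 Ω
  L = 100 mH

Step 1 — Angular frequency: ω = 2π·f = 2π·79.2 = 497.6 rad/s.
Step 2 — Component impedances:
  R1: Z = R = 30.7 Ω
  R2: Z = R = 286 Ω
  L: Z = jωL = j·497.6·0.1 = 0 + j49.76 Ω
Step 3 — Parallel branch: R2 || L = 1/(1/R2 + 1/L) = 8.404 + j48.3 Ω.
Step 4 — Series with R1: Z_total = R1 + (R2 || L) = 39.1 + j48.3 Ω = 62.15∠51.0° Ω.

Z = 39.1 + j48.3 Ω = 62.15∠51.0° Ω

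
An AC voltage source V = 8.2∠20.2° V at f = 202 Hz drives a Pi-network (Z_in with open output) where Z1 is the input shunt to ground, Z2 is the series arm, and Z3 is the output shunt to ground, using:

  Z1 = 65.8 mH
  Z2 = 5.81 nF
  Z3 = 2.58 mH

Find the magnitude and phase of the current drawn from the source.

Step 1 — Angular frequency: ω = 2π·f = 2π·202 = 1269 rad/s.
Step 2 — Component impedances:
  Z1: Z = jωL = j·1269·0.0658 = 0 + j83.51 Ω
  Z2: Z = 1/(jωC) = -j/(ω·C) = 0 - j1.356e+05 Ω
  Z3: Z = jωL = j·1269·0.00258 = 0 + j3.275 Ω
Step 3 — With open output, the series arm Z2 and the output shunt Z3 appear in series to ground: Z2 + Z3 = 0 - j1.356e+05 Ω.
Step 4 — Parallel with input shunt Z1: Z_in = Z1 || (Z2 + Z3) = 0 + j83.57 Ω = 83.57∠90.0° Ω.
Step 5 — Source phasor: V = 8.2∠20.2° V = 7.696 + j2.831 V.
Step 6 — Ohm's law: I = V / Z_total = (7.696 + j2.831) / (0 + j83.57) = 0.03388 - j0.09209 A.
Step 7 — Convert to polar: |I| = 0.09813 A, ∠I = -69.8°.

I = 0.09813∠-69.8° A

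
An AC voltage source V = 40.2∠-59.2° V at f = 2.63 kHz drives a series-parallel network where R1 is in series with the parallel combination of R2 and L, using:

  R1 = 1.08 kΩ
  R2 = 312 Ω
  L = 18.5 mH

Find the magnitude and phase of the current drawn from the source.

Step 1 — Angular frequency: ω = 2π·f = 2π·2630 = 1.652e+04 rad/s.
Step 2 — Component impedances:
  R1: Z = R = 1080 Ω
  R2: Z = R = 312 Ω
  L: Z = jωL = j·1.652e+04·0.0185 = 0 + j305.7 Ω
Step 3 — Parallel branch: R2 || L = 1/(1/R2 + 1/L) = 152.8 + j156 Ω.
Step 4 — Series with R1: Z_total = R1 + (R2 || L) = 1233 + j156 Ω = 1243∠7.2° Ω.
Step 5 — Source phasor: V = 40.2∠-59.2° V = 20.58 - j34.53 V.
Step 6 — Ohm's law: I = V / Z_total = (20.58 - j34.53) / (1233 + j156) = 0.01295 - j0.02965 A.
Step 7 — Convert to polar: |I| = 0.03235 A, ∠I = -66.4°.

I = 0.03235∠-66.4° A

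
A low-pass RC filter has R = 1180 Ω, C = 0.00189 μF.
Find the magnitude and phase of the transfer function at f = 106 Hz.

Step 1 — Angular frequency: ω = 2π·106 = 666 rad/s.
Step 2 — Transfer function: H(jω) = 1/(1 + jωRC).
Step 3 — Denominator: 1 + jωRC = 1 + j·666·1180·1.89e-09 = 1 + j0.001485.
Step 4 — H = 1 - j0.001485.
Step 5 — Magnitude: |H| = 1 (-0.0 dB); phase: φ = -0.1°.

|H| = 1 (-0.0 dB), φ = -0.1°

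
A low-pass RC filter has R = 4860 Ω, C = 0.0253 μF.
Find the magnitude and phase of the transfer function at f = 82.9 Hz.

Step 1 — Angular frequency: ω = 2π·82.9 = 520.9 rad/s.
Step 2 — Transfer function: H(jω) = 1/(1 + jωRC).
Step 3 — Denominator: 1 + jωRC = 1 + j·520.9·4860·2.53e-08 = 1 + j0.06405.
Step 4 — H = 0.9959 - j0.06378.
Step 5 — Magnitude: |H| = 0.998 (-0.0 dB); phase: φ = -3.7°.

|H| = 0.998 (-0.0 dB), φ = -3.7°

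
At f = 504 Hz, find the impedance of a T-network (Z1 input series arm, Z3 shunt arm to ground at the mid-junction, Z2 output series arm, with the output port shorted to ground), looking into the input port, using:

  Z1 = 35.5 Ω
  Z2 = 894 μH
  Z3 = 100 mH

Step 1 — Angular frequency: ω = 2π·f = 2π·504 = 3167 rad/s.
Step 2 — Component impedances:
  Z1: Z = R = 35.5 Ω
  Z2: Z = jωL = j·3167·0.000894 = 0 + j2.831 Ω
  Z3: Z = jωL = j·3167·0.1 = 0 + j316.7 Ω
Step 3 — With the output port shorted to ground, the output series arm Z2 runs from the junction to ground; the shunt arm Z3 also runs from the junction to ground. They appear in parallel: Z3 || Z2 = 0 + j2.806 Ω.
Step 4 — Series with input arm Z1: Z_in = Z1 + (Z3 || Z2) = 35.5 + j2.806 Ω = 35.61∠4.5° Ω.

Z = 35.5 + j2.806 Ω = 35.61∠4.5° Ω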